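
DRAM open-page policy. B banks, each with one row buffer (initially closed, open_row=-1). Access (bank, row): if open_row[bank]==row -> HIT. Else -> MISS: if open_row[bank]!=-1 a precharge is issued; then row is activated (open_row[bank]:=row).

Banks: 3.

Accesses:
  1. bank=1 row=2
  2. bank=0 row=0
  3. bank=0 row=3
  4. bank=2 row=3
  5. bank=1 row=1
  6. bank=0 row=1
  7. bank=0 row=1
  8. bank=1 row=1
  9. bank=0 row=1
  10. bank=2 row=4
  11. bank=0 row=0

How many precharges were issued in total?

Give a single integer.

Answer: 5

Derivation:
Acc 1: bank1 row2 -> MISS (open row2); precharges=0
Acc 2: bank0 row0 -> MISS (open row0); precharges=0
Acc 3: bank0 row3 -> MISS (open row3); precharges=1
Acc 4: bank2 row3 -> MISS (open row3); precharges=1
Acc 5: bank1 row1 -> MISS (open row1); precharges=2
Acc 6: bank0 row1 -> MISS (open row1); precharges=3
Acc 7: bank0 row1 -> HIT
Acc 8: bank1 row1 -> HIT
Acc 9: bank0 row1 -> HIT
Acc 10: bank2 row4 -> MISS (open row4); precharges=4
Acc 11: bank0 row0 -> MISS (open row0); precharges=5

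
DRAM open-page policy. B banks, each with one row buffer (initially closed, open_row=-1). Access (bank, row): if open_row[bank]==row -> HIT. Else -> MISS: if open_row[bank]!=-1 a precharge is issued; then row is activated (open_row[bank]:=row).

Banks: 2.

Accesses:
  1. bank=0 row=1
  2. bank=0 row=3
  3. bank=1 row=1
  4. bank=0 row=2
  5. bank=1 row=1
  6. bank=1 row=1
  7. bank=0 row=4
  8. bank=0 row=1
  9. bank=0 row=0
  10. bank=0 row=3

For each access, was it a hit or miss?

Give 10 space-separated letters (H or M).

Answer: M M M M H H M M M M

Derivation:
Acc 1: bank0 row1 -> MISS (open row1); precharges=0
Acc 2: bank0 row3 -> MISS (open row3); precharges=1
Acc 3: bank1 row1 -> MISS (open row1); precharges=1
Acc 4: bank0 row2 -> MISS (open row2); precharges=2
Acc 5: bank1 row1 -> HIT
Acc 6: bank1 row1 -> HIT
Acc 7: bank0 row4 -> MISS (open row4); precharges=3
Acc 8: bank0 row1 -> MISS (open row1); precharges=4
Acc 9: bank0 row0 -> MISS (open row0); precharges=5
Acc 10: bank0 row3 -> MISS (open row3); precharges=6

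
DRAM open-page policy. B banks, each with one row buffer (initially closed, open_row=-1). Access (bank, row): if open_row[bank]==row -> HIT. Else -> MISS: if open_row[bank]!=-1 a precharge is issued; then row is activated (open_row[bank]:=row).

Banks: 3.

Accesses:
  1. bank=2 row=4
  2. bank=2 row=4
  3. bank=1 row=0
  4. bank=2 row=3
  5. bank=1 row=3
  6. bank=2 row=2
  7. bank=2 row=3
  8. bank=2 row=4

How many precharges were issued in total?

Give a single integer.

Acc 1: bank2 row4 -> MISS (open row4); precharges=0
Acc 2: bank2 row4 -> HIT
Acc 3: bank1 row0 -> MISS (open row0); precharges=0
Acc 4: bank2 row3 -> MISS (open row3); precharges=1
Acc 5: bank1 row3 -> MISS (open row3); precharges=2
Acc 6: bank2 row2 -> MISS (open row2); precharges=3
Acc 7: bank2 row3 -> MISS (open row3); precharges=4
Acc 8: bank2 row4 -> MISS (open row4); precharges=5

Answer: 5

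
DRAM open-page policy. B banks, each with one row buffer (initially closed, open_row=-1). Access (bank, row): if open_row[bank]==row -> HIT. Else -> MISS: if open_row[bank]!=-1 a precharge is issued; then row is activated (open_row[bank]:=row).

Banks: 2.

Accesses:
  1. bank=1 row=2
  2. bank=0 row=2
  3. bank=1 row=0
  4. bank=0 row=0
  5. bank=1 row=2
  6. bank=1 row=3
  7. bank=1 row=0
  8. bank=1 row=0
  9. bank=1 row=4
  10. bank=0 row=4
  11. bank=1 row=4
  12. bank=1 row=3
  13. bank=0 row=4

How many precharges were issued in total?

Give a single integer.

Answer: 8

Derivation:
Acc 1: bank1 row2 -> MISS (open row2); precharges=0
Acc 2: bank0 row2 -> MISS (open row2); precharges=0
Acc 3: bank1 row0 -> MISS (open row0); precharges=1
Acc 4: bank0 row0 -> MISS (open row0); precharges=2
Acc 5: bank1 row2 -> MISS (open row2); precharges=3
Acc 6: bank1 row3 -> MISS (open row3); precharges=4
Acc 7: bank1 row0 -> MISS (open row0); precharges=5
Acc 8: bank1 row0 -> HIT
Acc 9: bank1 row4 -> MISS (open row4); precharges=6
Acc 10: bank0 row4 -> MISS (open row4); precharges=7
Acc 11: bank1 row4 -> HIT
Acc 12: bank1 row3 -> MISS (open row3); precharges=8
Acc 13: bank0 row4 -> HIT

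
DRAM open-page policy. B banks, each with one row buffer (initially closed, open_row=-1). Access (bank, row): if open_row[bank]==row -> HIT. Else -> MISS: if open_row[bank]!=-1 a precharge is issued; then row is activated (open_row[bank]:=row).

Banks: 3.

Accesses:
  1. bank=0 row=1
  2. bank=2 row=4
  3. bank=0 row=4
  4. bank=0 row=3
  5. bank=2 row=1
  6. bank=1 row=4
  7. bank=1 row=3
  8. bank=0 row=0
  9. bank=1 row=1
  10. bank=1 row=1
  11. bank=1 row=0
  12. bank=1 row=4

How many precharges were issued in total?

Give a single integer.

Acc 1: bank0 row1 -> MISS (open row1); precharges=0
Acc 2: bank2 row4 -> MISS (open row4); precharges=0
Acc 3: bank0 row4 -> MISS (open row4); precharges=1
Acc 4: bank0 row3 -> MISS (open row3); precharges=2
Acc 5: bank2 row1 -> MISS (open row1); precharges=3
Acc 6: bank1 row4 -> MISS (open row4); precharges=3
Acc 7: bank1 row3 -> MISS (open row3); precharges=4
Acc 8: bank0 row0 -> MISS (open row0); precharges=5
Acc 9: bank1 row1 -> MISS (open row1); precharges=6
Acc 10: bank1 row1 -> HIT
Acc 11: bank1 row0 -> MISS (open row0); precharges=7
Acc 12: bank1 row4 -> MISS (open row4); precharges=8

Answer: 8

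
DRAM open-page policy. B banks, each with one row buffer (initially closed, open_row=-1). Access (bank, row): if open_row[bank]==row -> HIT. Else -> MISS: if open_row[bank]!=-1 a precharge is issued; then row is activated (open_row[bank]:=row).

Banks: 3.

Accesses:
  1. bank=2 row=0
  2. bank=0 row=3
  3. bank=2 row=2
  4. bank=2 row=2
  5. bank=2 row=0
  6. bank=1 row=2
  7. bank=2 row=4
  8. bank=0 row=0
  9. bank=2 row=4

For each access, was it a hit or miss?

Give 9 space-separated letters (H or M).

Acc 1: bank2 row0 -> MISS (open row0); precharges=0
Acc 2: bank0 row3 -> MISS (open row3); precharges=0
Acc 3: bank2 row2 -> MISS (open row2); precharges=1
Acc 4: bank2 row2 -> HIT
Acc 5: bank2 row0 -> MISS (open row0); precharges=2
Acc 6: bank1 row2 -> MISS (open row2); precharges=2
Acc 7: bank2 row4 -> MISS (open row4); precharges=3
Acc 8: bank0 row0 -> MISS (open row0); precharges=4
Acc 9: bank2 row4 -> HIT

Answer: M M M H M M M M H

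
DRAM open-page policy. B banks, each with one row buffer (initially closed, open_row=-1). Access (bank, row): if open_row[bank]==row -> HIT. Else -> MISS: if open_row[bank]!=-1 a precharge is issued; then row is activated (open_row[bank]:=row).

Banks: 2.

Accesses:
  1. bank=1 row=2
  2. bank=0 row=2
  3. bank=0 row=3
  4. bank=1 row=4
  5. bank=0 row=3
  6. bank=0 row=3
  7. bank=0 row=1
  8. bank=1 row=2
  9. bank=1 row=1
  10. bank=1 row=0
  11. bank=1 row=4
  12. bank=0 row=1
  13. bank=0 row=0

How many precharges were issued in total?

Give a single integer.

Acc 1: bank1 row2 -> MISS (open row2); precharges=0
Acc 2: bank0 row2 -> MISS (open row2); precharges=0
Acc 3: bank0 row3 -> MISS (open row3); precharges=1
Acc 4: bank1 row4 -> MISS (open row4); precharges=2
Acc 5: bank0 row3 -> HIT
Acc 6: bank0 row3 -> HIT
Acc 7: bank0 row1 -> MISS (open row1); precharges=3
Acc 8: bank1 row2 -> MISS (open row2); precharges=4
Acc 9: bank1 row1 -> MISS (open row1); precharges=5
Acc 10: bank1 row0 -> MISS (open row0); precharges=6
Acc 11: bank1 row4 -> MISS (open row4); precharges=7
Acc 12: bank0 row1 -> HIT
Acc 13: bank0 row0 -> MISS (open row0); precharges=8

Answer: 8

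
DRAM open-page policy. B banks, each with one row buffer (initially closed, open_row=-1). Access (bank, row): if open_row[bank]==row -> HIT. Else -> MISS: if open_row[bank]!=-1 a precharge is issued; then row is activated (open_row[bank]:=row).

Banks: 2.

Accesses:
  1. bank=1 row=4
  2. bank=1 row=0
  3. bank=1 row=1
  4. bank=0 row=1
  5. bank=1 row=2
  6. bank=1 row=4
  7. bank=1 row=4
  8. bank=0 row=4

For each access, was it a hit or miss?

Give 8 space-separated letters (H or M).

Answer: M M M M M M H M

Derivation:
Acc 1: bank1 row4 -> MISS (open row4); precharges=0
Acc 2: bank1 row0 -> MISS (open row0); precharges=1
Acc 3: bank1 row1 -> MISS (open row1); precharges=2
Acc 4: bank0 row1 -> MISS (open row1); precharges=2
Acc 5: bank1 row2 -> MISS (open row2); precharges=3
Acc 6: bank1 row4 -> MISS (open row4); precharges=4
Acc 7: bank1 row4 -> HIT
Acc 8: bank0 row4 -> MISS (open row4); precharges=5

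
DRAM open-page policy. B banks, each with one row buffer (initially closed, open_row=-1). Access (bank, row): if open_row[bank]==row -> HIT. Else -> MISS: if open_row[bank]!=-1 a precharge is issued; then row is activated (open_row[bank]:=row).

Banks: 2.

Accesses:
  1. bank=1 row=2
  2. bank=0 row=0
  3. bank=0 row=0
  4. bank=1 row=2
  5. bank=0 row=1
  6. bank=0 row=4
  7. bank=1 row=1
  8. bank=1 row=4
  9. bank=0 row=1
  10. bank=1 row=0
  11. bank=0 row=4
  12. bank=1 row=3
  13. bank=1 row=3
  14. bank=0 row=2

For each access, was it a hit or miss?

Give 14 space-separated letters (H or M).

Answer: M M H H M M M M M M M M H M

Derivation:
Acc 1: bank1 row2 -> MISS (open row2); precharges=0
Acc 2: bank0 row0 -> MISS (open row0); precharges=0
Acc 3: bank0 row0 -> HIT
Acc 4: bank1 row2 -> HIT
Acc 5: bank0 row1 -> MISS (open row1); precharges=1
Acc 6: bank0 row4 -> MISS (open row4); precharges=2
Acc 7: bank1 row1 -> MISS (open row1); precharges=3
Acc 8: bank1 row4 -> MISS (open row4); precharges=4
Acc 9: bank0 row1 -> MISS (open row1); precharges=5
Acc 10: bank1 row0 -> MISS (open row0); precharges=6
Acc 11: bank0 row4 -> MISS (open row4); precharges=7
Acc 12: bank1 row3 -> MISS (open row3); precharges=8
Acc 13: bank1 row3 -> HIT
Acc 14: bank0 row2 -> MISS (open row2); precharges=9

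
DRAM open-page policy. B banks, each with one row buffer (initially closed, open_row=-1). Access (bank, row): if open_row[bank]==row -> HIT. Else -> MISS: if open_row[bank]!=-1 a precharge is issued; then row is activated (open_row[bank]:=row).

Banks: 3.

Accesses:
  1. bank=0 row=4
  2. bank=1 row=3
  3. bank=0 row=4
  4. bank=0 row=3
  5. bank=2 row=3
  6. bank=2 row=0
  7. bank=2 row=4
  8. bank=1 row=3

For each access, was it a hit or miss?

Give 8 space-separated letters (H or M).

Answer: M M H M M M M H

Derivation:
Acc 1: bank0 row4 -> MISS (open row4); precharges=0
Acc 2: bank1 row3 -> MISS (open row3); precharges=0
Acc 3: bank0 row4 -> HIT
Acc 4: bank0 row3 -> MISS (open row3); precharges=1
Acc 5: bank2 row3 -> MISS (open row3); precharges=1
Acc 6: bank2 row0 -> MISS (open row0); precharges=2
Acc 7: bank2 row4 -> MISS (open row4); precharges=3
Acc 8: bank1 row3 -> HIT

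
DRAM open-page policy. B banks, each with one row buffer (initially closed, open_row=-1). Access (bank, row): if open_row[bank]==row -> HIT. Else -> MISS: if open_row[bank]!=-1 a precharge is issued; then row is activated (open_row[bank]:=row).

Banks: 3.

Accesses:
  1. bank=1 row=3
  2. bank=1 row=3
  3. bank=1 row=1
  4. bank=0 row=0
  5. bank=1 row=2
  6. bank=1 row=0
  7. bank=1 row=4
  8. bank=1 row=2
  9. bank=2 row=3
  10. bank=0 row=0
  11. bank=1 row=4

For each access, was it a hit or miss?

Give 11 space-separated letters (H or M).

Acc 1: bank1 row3 -> MISS (open row3); precharges=0
Acc 2: bank1 row3 -> HIT
Acc 3: bank1 row1 -> MISS (open row1); precharges=1
Acc 4: bank0 row0 -> MISS (open row0); precharges=1
Acc 5: bank1 row2 -> MISS (open row2); precharges=2
Acc 6: bank1 row0 -> MISS (open row0); precharges=3
Acc 7: bank1 row4 -> MISS (open row4); precharges=4
Acc 8: bank1 row2 -> MISS (open row2); precharges=5
Acc 9: bank2 row3 -> MISS (open row3); precharges=5
Acc 10: bank0 row0 -> HIT
Acc 11: bank1 row4 -> MISS (open row4); precharges=6

Answer: M H M M M M M M M H M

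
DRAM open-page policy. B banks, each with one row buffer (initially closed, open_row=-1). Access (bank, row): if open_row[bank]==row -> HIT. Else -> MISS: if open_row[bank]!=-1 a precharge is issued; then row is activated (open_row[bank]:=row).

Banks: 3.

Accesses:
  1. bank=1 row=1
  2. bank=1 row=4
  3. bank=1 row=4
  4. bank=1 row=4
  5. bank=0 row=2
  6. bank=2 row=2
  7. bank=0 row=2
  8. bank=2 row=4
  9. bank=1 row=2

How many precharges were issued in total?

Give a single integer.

Answer: 3

Derivation:
Acc 1: bank1 row1 -> MISS (open row1); precharges=0
Acc 2: bank1 row4 -> MISS (open row4); precharges=1
Acc 3: bank1 row4 -> HIT
Acc 4: bank1 row4 -> HIT
Acc 5: bank0 row2 -> MISS (open row2); precharges=1
Acc 6: bank2 row2 -> MISS (open row2); precharges=1
Acc 7: bank0 row2 -> HIT
Acc 8: bank2 row4 -> MISS (open row4); precharges=2
Acc 9: bank1 row2 -> MISS (open row2); precharges=3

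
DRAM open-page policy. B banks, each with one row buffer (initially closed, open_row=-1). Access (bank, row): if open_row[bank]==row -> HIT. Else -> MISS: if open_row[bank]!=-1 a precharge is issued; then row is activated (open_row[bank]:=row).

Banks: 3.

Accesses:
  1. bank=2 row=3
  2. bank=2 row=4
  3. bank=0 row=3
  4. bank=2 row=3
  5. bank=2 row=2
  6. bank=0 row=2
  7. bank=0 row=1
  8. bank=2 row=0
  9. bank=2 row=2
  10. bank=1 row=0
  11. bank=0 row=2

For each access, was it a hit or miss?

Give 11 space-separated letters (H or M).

Acc 1: bank2 row3 -> MISS (open row3); precharges=0
Acc 2: bank2 row4 -> MISS (open row4); precharges=1
Acc 3: bank0 row3 -> MISS (open row3); precharges=1
Acc 4: bank2 row3 -> MISS (open row3); precharges=2
Acc 5: bank2 row2 -> MISS (open row2); precharges=3
Acc 6: bank0 row2 -> MISS (open row2); precharges=4
Acc 7: bank0 row1 -> MISS (open row1); precharges=5
Acc 8: bank2 row0 -> MISS (open row0); precharges=6
Acc 9: bank2 row2 -> MISS (open row2); precharges=7
Acc 10: bank1 row0 -> MISS (open row0); precharges=7
Acc 11: bank0 row2 -> MISS (open row2); precharges=8

Answer: M M M M M M M M M M M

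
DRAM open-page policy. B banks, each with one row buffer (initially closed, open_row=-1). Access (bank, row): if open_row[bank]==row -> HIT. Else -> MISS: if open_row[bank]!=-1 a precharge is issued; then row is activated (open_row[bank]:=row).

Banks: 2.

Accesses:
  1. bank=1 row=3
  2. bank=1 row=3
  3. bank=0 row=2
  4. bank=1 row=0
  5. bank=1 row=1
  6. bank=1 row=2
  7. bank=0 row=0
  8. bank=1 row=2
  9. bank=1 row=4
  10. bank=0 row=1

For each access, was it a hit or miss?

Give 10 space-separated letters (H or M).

Answer: M H M M M M M H M M

Derivation:
Acc 1: bank1 row3 -> MISS (open row3); precharges=0
Acc 2: bank1 row3 -> HIT
Acc 3: bank0 row2 -> MISS (open row2); precharges=0
Acc 4: bank1 row0 -> MISS (open row0); precharges=1
Acc 5: bank1 row1 -> MISS (open row1); precharges=2
Acc 6: bank1 row2 -> MISS (open row2); precharges=3
Acc 7: bank0 row0 -> MISS (open row0); precharges=4
Acc 8: bank1 row2 -> HIT
Acc 9: bank1 row4 -> MISS (open row4); precharges=5
Acc 10: bank0 row1 -> MISS (open row1); precharges=6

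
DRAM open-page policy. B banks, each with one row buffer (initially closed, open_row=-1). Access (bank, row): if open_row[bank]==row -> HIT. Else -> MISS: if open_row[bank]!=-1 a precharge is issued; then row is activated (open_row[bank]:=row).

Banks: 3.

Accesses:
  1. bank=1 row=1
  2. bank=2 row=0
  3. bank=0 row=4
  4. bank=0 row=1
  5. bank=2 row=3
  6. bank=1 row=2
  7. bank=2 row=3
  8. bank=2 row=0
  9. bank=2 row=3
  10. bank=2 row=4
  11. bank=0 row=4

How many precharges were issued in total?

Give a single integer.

Acc 1: bank1 row1 -> MISS (open row1); precharges=0
Acc 2: bank2 row0 -> MISS (open row0); precharges=0
Acc 3: bank0 row4 -> MISS (open row4); precharges=0
Acc 4: bank0 row1 -> MISS (open row1); precharges=1
Acc 5: bank2 row3 -> MISS (open row3); precharges=2
Acc 6: bank1 row2 -> MISS (open row2); precharges=3
Acc 7: bank2 row3 -> HIT
Acc 8: bank2 row0 -> MISS (open row0); precharges=4
Acc 9: bank2 row3 -> MISS (open row3); precharges=5
Acc 10: bank2 row4 -> MISS (open row4); precharges=6
Acc 11: bank0 row4 -> MISS (open row4); precharges=7

Answer: 7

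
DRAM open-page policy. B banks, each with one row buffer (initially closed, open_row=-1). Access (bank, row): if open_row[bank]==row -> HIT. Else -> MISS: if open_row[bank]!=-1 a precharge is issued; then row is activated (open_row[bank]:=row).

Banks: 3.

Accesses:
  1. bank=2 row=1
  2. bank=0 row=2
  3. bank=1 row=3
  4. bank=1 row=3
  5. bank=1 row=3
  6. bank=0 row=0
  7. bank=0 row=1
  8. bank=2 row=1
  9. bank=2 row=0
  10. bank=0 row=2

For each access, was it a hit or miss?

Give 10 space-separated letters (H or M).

Acc 1: bank2 row1 -> MISS (open row1); precharges=0
Acc 2: bank0 row2 -> MISS (open row2); precharges=0
Acc 3: bank1 row3 -> MISS (open row3); precharges=0
Acc 4: bank1 row3 -> HIT
Acc 5: bank1 row3 -> HIT
Acc 6: bank0 row0 -> MISS (open row0); precharges=1
Acc 7: bank0 row1 -> MISS (open row1); precharges=2
Acc 8: bank2 row1 -> HIT
Acc 9: bank2 row0 -> MISS (open row0); precharges=3
Acc 10: bank0 row2 -> MISS (open row2); precharges=4

Answer: M M M H H M M H M M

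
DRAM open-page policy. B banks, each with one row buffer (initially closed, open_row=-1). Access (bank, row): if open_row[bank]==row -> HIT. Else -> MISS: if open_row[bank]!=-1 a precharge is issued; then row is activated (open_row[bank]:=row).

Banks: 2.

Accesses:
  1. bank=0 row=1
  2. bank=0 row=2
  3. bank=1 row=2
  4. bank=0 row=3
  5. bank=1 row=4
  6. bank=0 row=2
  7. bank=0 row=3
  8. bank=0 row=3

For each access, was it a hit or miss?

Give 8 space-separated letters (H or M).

Acc 1: bank0 row1 -> MISS (open row1); precharges=0
Acc 2: bank0 row2 -> MISS (open row2); precharges=1
Acc 3: bank1 row2 -> MISS (open row2); precharges=1
Acc 4: bank0 row3 -> MISS (open row3); precharges=2
Acc 5: bank1 row4 -> MISS (open row4); precharges=3
Acc 6: bank0 row2 -> MISS (open row2); precharges=4
Acc 7: bank0 row3 -> MISS (open row3); precharges=5
Acc 8: bank0 row3 -> HIT

Answer: M M M M M M M H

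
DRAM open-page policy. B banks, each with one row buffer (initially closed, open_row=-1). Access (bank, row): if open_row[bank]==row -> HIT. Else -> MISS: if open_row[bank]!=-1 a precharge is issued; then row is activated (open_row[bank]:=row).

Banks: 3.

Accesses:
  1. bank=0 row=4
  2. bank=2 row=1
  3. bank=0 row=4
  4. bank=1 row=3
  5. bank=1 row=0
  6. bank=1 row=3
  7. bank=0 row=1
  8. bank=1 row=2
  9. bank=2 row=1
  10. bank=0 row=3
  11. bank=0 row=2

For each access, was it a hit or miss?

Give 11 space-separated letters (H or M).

Acc 1: bank0 row4 -> MISS (open row4); precharges=0
Acc 2: bank2 row1 -> MISS (open row1); precharges=0
Acc 3: bank0 row4 -> HIT
Acc 4: bank1 row3 -> MISS (open row3); precharges=0
Acc 5: bank1 row0 -> MISS (open row0); precharges=1
Acc 6: bank1 row3 -> MISS (open row3); precharges=2
Acc 7: bank0 row1 -> MISS (open row1); precharges=3
Acc 8: bank1 row2 -> MISS (open row2); precharges=4
Acc 9: bank2 row1 -> HIT
Acc 10: bank0 row3 -> MISS (open row3); precharges=5
Acc 11: bank0 row2 -> MISS (open row2); precharges=6

Answer: M M H M M M M M H M M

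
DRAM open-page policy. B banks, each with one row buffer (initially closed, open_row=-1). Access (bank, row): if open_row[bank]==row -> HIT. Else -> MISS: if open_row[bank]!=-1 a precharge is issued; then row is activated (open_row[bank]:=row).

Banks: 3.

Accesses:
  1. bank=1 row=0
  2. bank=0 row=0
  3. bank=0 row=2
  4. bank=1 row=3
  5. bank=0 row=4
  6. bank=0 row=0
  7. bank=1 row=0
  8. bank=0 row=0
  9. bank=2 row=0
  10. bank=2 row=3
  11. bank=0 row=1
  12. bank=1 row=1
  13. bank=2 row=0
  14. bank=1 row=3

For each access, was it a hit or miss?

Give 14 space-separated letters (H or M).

Answer: M M M M M M M H M M M M M M

Derivation:
Acc 1: bank1 row0 -> MISS (open row0); precharges=0
Acc 2: bank0 row0 -> MISS (open row0); precharges=0
Acc 3: bank0 row2 -> MISS (open row2); precharges=1
Acc 4: bank1 row3 -> MISS (open row3); precharges=2
Acc 5: bank0 row4 -> MISS (open row4); precharges=3
Acc 6: bank0 row0 -> MISS (open row0); precharges=4
Acc 7: bank1 row0 -> MISS (open row0); precharges=5
Acc 8: bank0 row0 -> HIT
Acc 9: bank2 row0 -> MISS (open row0); precharges=5
Acc 10: bank2 row3 -> MISS (open row3); precharges=6
Acc 11: bank0 row1 -> MISS (open row1); precharges=7
Acc 12: bank1 row1 -> MISS (open row1); precharges=8
Acc 13: bank2 row0 -> MISS (open row0); precharges=9
Acc 14: bank1 row3 -> MISS (open row3); precharges=10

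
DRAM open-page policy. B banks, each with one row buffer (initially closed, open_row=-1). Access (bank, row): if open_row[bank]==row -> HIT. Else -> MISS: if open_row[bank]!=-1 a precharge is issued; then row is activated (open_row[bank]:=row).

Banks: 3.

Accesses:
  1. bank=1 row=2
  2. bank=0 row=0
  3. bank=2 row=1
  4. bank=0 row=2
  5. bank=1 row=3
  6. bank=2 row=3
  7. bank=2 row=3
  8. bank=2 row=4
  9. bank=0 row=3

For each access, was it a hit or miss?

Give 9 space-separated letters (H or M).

Answer: M M M M M M H M M

Derivation:
Acc 1: bank1 row2 -> MISS (open row2); precharges=0
Acc 2: bank0 row0 -> MISS (open row0); precharges=0
Acc 3: bank2 row1 -> MISS (open row1); precharges=0
Acc 4: bank0 row2 -> MISS (open row2); precharges=1
Acc 5: bank1 row3 -> MISS (open row3); precharges=2
Acc 6: bank2 row3 -> MISS (open row3); precharges=3
Acc 7: bank2 row3 -> HIT
Acc 8: bank2 row4 -> MISS (open row4); precharges=4
Acc 9: bank0 row3 -> MISS (open row3); precharges=5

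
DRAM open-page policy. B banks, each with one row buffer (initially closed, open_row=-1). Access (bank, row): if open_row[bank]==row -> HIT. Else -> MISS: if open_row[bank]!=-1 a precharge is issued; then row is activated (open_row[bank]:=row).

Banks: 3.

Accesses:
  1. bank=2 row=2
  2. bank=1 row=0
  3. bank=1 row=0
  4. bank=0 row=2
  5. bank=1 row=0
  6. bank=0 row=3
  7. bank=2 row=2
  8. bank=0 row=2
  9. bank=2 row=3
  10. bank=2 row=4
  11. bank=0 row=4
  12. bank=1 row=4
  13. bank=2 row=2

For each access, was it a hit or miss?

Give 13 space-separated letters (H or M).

Acc 1: bank2 row2 -> MISS (open row2); precharges=0
Acc 2: bank1 row0 -> MISS (open row0); precharges=0
Acc 3: bank1 row0 -> HIT
Acc 4: bank0 row2 -> MISS (open row2); precharges=0
Acc 5: bank1 row0 -> HIT
Acc 6: bank0 row3 -> MISS (open row3); precharges=1
Acc 7: bank2 row2 -> HIT
Acc 8: bank0 row2 -> MISS (open row2); precharges=2
Acc 9: bank2 row3 -> MISS (open row3); precharges=3
Acc 10: bank2 row4 -> MISS (open row4); precharges=4
Acc 11: bank0 row4 -> MISS (open row4); precharges=5
Acc 12: bank1 row4 -> MISS (open row4); precharges=6
Acc 13: bank2 row2 -> MISS (open row2); precharges=7

Answer: M M H M H M H M M M M M M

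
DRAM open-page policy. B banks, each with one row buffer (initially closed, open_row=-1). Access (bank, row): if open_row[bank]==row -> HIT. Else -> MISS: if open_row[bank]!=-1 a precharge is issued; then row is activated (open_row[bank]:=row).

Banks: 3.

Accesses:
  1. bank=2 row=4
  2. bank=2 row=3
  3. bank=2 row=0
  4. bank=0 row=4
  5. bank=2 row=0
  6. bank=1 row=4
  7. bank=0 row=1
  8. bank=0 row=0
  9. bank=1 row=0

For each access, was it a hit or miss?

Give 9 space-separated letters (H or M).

Answer: M M M M H M M M M

Derivation:
Acc 1: bank2 row4 -> MISS (open row4); precharges=0
Acc 2: bank2 row3 -> MISS (open row3); precharges=1
Acc 3: bank2 row0 -> MISS (open row0); precharges=2
Acc 4: bank0 row4 -> MISS (open row4); precharges=2
Acc 5: bank2 row0 -> HIT
Acc 6: bank1 row4 -> MISS (open row4); precharges=2
Acc 7: bank0 row1 -> MISS (open row1); precharges=3
Acc 8: bank0 row0 -> MISS (open row0); precharges=4
Acc 9: bank1 row0 -> MISS (open row0); precharges=5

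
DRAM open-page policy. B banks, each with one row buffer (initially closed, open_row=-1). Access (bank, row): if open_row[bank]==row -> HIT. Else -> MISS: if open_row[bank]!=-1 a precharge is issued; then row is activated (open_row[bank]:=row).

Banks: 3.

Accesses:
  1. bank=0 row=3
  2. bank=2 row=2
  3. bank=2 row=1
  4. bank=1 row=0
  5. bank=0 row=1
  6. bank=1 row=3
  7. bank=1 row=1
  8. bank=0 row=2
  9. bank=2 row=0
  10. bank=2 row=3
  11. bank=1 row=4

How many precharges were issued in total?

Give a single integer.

Answer: 8

Derivation:
Acc 1: bank0 row3 -> MISS (open row3); precharges=0
Acc 2: bank2 row2 -> MISS (open row2); precharges=0
Acc 3: bank2 row1 -> MISS (open row1); precharges=1
Acc 4: bank1 row0 -> MISS (open row0); precharges=1
Acc 5: bank0 row1 -> MISS (open row1); precharges=2
Acc 6: bank1 row3 -> MISS (open row3); precharges=3
Acc 7: bank1 row1 -> MISS (open row1); precharges=4
Acc 8: bank0 row2 -> MISS (open row2); precharges=5
Acc 9: bank2 row0 -> MISS (open row0); precharges=6
Acc 10: bank2 row3 -> MISS (open row3); precharges=7
Acc 11: bank1 row4 -> MISS (open row4); precharges=8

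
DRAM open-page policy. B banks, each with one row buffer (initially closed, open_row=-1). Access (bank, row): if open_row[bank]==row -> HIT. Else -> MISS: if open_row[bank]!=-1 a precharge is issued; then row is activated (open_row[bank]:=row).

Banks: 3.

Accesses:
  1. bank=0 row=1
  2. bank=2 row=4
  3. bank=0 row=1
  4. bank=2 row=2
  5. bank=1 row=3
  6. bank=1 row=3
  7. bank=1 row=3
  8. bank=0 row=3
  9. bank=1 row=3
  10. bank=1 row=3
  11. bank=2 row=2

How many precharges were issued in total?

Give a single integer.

Answer: 2

Derivation:
Acc 1: bank0 row1 -> MISS (open row1); precharges=0
Acc 2: bank2 row4 -> MISS (open row4); precharges=0
Acc 3: bank0 row1 -> HIT
Acc 4: bank2 row2 -> MISS (open row2); precharges=1
Acc 5: bank1 row3 -> MISS (open row3); precharges=1
Acc 6: bank1 row3 -> HIT
Acc 7: bank1 row3 -> HIT
Acc 8: bank0 row3 -> MISS (open row3); precharges=2
Acc 9: bank1 row3 -> HIT
Acc 10: bank1 row3 -> HIT
Acc 11: bank2 row2 -> HIT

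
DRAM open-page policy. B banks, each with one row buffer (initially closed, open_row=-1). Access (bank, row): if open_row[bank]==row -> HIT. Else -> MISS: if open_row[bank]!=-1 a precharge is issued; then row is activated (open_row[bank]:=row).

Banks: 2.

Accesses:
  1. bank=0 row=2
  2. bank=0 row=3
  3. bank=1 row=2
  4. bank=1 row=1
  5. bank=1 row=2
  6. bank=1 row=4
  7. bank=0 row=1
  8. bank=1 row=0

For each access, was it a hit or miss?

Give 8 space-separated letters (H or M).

Answer: M M M M M M M M

Derivation:
Acc 1: bank0 row2 -> MISS (open row2); precharges=0
Acc 2: bank0 row3 -> MISS (open row3); precharges=1
Acc 3: bank1 row2 -> MISS (open row2); precharges=1
Acc 4: bank1 row1 -> MISS (open row1); precharges=2
Acc 5: bank1 row2 -> MISS (open row2); precharges=3
Acc 6: bank1 row4 -> MISS (open row4); precharges=4
Acc 7: bank0 row1 -> MISS (open row1); precharges=5
Acc 8: bank1 row0 -> MISS (open row0); precharges=6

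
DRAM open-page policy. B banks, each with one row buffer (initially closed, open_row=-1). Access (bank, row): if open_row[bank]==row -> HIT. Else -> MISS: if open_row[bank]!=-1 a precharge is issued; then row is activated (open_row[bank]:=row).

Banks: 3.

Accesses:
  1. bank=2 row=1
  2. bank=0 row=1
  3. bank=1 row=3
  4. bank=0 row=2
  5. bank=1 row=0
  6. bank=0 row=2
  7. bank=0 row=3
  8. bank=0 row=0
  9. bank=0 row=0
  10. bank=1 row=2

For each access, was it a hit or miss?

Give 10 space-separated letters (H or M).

Answer: M M M M M H M M H M

Derivation:
Acc 1: bank2 row1 -> MISS (open row1); precharges=0
Acc 2: bank0 row1 -> MISS (open row1); precharges=0
Acc 3: bank1 row3 -> MISS (open row3); precharges=0
Acc 4: bank0 row2 -> MISS (open row2); precharges=1
Acc 5: bank1 row0 -> MISS (open row0); precharges=2
Acc 6: bank0 row2 -> HIT
Acc 7: bank0 row3 -> MISS (open row3); precharges=3
Acc 8: bank0 row0 -> MISS (open row0); precharges=4
Acc 9: bank0 row0 -> HIT
Acc 10: bank1 row2 -> MISS (open row2); precharges=5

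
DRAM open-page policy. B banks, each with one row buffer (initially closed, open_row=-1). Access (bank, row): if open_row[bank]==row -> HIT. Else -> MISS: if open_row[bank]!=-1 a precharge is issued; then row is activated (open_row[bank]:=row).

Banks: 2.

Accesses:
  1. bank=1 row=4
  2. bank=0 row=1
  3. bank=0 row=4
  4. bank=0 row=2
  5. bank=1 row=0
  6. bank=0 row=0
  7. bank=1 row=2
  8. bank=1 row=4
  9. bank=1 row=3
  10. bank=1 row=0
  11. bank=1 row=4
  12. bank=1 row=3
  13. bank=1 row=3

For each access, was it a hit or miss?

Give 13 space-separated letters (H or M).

Acc 1: bank1 row4 -> MISS (open row4); precharges=0
Acc 2: bank0 row1 -> MISS (open row1); precharges=0
Acc 3: bank0 row4 -> MISS (open row4); precharges=1
Acc 4: bank0 row2 -> MISS (open row2); precharges=2
Acc 5: bank1 row0 -> MISS (open row0); precharges=3
Acc 6: bank0 row0 -> MISS (open row0); precharges=4
Acc 7: bank1 row2 -> MISS (open row2); precharges=5
Acc 8: bank1 row4 -> MISS (open row4); precharges=6
Acc 9: bank1 row3 -> MISS (open row3); precharges=7
Acc 10: bank1 row0 -> MISS (open row0); precharges=8
Acc 11: bank1 row4 -> MISS (open row4); precharges=9
Acc 12: bank1 row3 -> MISS (open row3); precharges=10
Acc 13: bank1 row3 -> HIT

Answer: M M M M M M M M M M M M H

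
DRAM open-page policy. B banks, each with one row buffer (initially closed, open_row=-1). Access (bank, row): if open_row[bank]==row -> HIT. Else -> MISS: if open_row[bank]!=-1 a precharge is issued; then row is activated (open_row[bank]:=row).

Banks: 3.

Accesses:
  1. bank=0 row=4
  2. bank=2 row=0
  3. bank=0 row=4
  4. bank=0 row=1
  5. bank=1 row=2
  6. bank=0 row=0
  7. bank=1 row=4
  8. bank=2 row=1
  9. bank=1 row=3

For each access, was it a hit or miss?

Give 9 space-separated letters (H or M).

Answer: M M H M M M M M M

Derivation:
Acc 1: bank0 row4 -> MISS (open row4); precharges=0
Acc 2: bank2 row0 -> MISS (open row0); precharges=0
Acc 3: bank0 row4 -> HIT
Acc 4: bank0 row1 -> MISS (open row1); precharges=1
Acc 5: bank1 row2 -> MISS (open row2); precharges=1
Acc 6: bank0 row0 -> MISS (open row0); precharges=2
Acc 7: bank1 row4 -> MISS (open row4); precharges=3
Acc 8: bank2 row1 -> MISS (open row1); precharges=4
Acc 9: bank1 row3 -> MISS (open row3); precharges=5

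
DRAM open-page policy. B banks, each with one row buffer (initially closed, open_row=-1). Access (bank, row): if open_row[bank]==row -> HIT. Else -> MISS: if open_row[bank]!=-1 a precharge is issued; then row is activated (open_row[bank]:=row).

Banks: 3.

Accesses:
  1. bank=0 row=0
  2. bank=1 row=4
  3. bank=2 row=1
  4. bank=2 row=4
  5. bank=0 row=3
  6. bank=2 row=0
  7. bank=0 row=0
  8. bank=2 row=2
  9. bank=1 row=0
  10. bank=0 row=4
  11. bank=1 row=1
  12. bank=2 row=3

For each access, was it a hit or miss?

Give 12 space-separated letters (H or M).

Acc 1: bank0 row0 -> MISS (open row0); precharges=0
Acc 2: bank1 row4 -> MISS (open row4); precharges=0
Acc 3: bank2 row1 -> MISS (open row1); precharges=0
Acc 4: bank2 row4 -> MISS (open row4); precharges=1
Acc 5: bank0 row3 -> MISS (open row3); precharges=2
Acc 6: bank2 row0 -> MISS (open row0); precharges=3
Acc 7: bank0 row0 -> MISS (open row0); precharges=4
Acc 8: bank2 row2 -> MISS (open row2); precharges=5
Acc 9: bank1 row0 -> MISS (open row0); precharges=6
Acc 10: bank0 row4 -> MISS (open row4); precharges=7
Acc 11: bank1 row1 -> MISS (open row1); precharges=8
Acc 12: bank2 row3 -> MISS (open row3); precharges=9

Answer: M M M M M M M M M M M M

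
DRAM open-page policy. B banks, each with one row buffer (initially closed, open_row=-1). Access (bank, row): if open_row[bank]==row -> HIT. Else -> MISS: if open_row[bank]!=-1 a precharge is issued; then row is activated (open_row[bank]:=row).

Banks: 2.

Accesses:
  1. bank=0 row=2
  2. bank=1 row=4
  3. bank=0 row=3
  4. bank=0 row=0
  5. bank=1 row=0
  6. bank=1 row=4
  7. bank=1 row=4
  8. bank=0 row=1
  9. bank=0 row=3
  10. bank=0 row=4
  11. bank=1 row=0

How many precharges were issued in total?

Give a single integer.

Acc 1: bank0 row2 -> MISS (open row2); precharges=0
Acc 2: bank1 row4 -> MISS (open row4); precharges=0
Acc 3: bank0 row3 -> MISS (open row3); precharges=1
Acc 4: bank0 row0 -> MISS (open row0); precharges=2
Acc 5: bank1 row0 -> MISS (open row0); precharges=3
Acc 6: bank1 row4 -> MISS (open row4); precharges=4
Acc 7: bank1 row4 -> HIT
Acc 8: bank0 row1 -> MISS (open row1); precharges=5
Acc 9: bank0 row3 -> MISS (open row3); precharges=6
Acc 10: bank0 row4 -> MISS (open row4); precharges=7
Acc 11: bank1 row0 -> MISS (open row0); precharges=8

Answer: 8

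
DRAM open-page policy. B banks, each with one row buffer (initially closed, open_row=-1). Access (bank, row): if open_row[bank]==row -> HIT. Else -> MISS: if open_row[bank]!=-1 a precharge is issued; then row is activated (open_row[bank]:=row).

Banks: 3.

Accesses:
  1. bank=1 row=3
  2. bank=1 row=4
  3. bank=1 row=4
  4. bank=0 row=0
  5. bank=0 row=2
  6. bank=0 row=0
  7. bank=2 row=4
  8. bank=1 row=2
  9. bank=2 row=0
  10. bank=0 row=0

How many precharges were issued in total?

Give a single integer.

Answer: 5

Derivation:
Acc 1: bank1 row3 -> MISS (open row3); precharges=0
Acc 2: bank1 row4 -> MISS (open row4); precharges=1
Acc 3: bank1 row4 -> HIT
Acc 4: bank0 row0 -> MISS (open row0); precharges=1
Acc 5: bank0 row2 -> MISS (open row2); precharges=2
Acc 6: bank0 row0 -> MISS (open row0); precharges=3
Acc 7: bank2 row4 -> MISS (open row4); precharges=3
Acc 8: bank1 row2 -> MISS (open row2); precharges=4
Acc 9: bank2 row0 -> MISS (open row0); precharges=5
Acc 10: bank0 row0 -> HIT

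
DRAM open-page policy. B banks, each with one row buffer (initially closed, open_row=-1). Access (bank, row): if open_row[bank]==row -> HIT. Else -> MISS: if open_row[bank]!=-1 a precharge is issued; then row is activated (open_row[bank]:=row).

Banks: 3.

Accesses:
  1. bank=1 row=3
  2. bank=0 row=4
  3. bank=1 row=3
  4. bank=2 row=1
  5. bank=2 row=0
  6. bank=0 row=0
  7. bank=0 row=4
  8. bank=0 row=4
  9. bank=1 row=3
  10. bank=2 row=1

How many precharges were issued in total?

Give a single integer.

Acc 1: bank1 row3 -> MISS (open row3); precharges=0
Acc 2: bank0 row4 -> MISS (open row4); precharges=0
Acc 3: bank1 row3 -> HIT
Acc 4: bank2 row1 -> MISS (open row1); precharges=0
Acc 5: bank2 row0 -> MISS (open row0); precharges=1
Acc 6: bank0 row0 -> MISS (open row0); precharges=2
Acc 7: bank0 row4 -> MISS (open row4); precharges=3
Acc 8: bank0 row4 -> HIT
Acc 9: bank1 row3 -> HIT
Acc 10: bank2 row1 -> MISS (open row1); precharges=4

Answer: 4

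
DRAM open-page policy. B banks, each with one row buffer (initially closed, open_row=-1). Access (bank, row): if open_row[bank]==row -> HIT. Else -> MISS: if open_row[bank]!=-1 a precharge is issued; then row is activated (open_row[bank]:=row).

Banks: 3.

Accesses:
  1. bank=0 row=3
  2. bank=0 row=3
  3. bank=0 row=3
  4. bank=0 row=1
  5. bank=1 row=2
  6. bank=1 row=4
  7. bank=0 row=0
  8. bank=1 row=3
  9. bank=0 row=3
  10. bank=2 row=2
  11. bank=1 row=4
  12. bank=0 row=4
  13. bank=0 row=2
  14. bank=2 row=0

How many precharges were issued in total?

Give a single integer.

Acc 1: bank0 row3 -> MISS (open row3); precharges=0
Acc 2: bank0 row3 -> HIT
Acc 3: bank0 row3 -> HIT
Acc 4: bank0 row1 -> MISS (open row1); precharges=1
Acc 5: bank1 row2 -> MISS (open row2); precharges=1
Acc 6: bank1 row4 -> MISS (open row4); precharges=2
Acc 7: bank0 row0 -> MISS (open row0); precharges=3
Acc 8: bank1 row3 -> MISS (open row3); precharges=4
Acc 9: bank0 row3 -> MISS (open row3); precharges=5
Acc 10: bank2 row2 -> MISS (open row2); precharges=5
Acc 11: bank1 row4 -> MISS (open row4); precharges=6
Acc 12: bank0 row4 -> MISS (open row4); precharges=7
Acc 13: bank0 row2 -> MISS (open row2); precharges=8
Acc 14: bank2 row0 -> MISS (open row0); precharges=9

Answer: 9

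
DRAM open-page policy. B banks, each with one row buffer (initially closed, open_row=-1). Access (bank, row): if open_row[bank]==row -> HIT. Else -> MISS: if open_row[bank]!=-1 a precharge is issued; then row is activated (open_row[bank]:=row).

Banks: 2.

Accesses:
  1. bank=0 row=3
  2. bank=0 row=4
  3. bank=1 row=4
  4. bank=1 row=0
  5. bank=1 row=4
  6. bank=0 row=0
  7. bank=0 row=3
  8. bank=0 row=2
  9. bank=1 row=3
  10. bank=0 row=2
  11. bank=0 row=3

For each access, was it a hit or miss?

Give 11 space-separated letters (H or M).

Acc 1: bank0 row3 -> MISS (open row3); precharges=0
Acc 2: bank0 row4 -> MISS (open row4); precharges=1
Acc 3: bank1 row4 -> MISS (open row4); precharges=1
Acc 4: bank1 row0 -> MISS (open row0); precharges=2
Acc 5: bank1 row4 -> MISS (open row4); precharges=3
Acc 6: bank0 row0 -> MISS (open row0); precharges=4
Acc 7: bank0 row3 -> MISS (open row3); precharges=5
Acc 8: bank0 row2 -> MISS (open row2); precharges=6
Acc 9: bank1 row3 -> MISS (open row3); precharges=7
Acc 10: bank0 row2 -> HIT
Acc 11: bank0 row3 -> MISS (open row3); precharges=8

Answer: M M M M M M M M M H M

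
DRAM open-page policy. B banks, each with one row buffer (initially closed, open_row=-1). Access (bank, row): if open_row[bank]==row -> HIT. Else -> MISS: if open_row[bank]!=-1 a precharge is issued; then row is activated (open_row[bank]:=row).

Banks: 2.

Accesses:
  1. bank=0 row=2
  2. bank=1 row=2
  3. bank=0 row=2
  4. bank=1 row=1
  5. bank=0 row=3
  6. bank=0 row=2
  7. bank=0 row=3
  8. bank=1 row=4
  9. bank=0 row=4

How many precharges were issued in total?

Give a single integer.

Acc 1: bank0 row2 -> MISS (open row2); precharges=0
Acc 2: bank1 row2 -> MISS (open row2); precharges=0
Acc 3: bank0 row2 -> HIT
Acc 4: bank1 row1 -> MISS (open row1); precharges=1
Acc 5: bank0 row3 -> MISS (open row3); precharges=2
Acc 6: bank0 row2 -> MISS (open row2); precharges=3
Acc 7: bank0 row3 -> MISS (open row3); precharges=4
Acc 8: bank1 row4 -> MISS (open row4); precharges=5
Acc 9: bank0 row4 -> MISS (open row4); precharges=6

Answer: 6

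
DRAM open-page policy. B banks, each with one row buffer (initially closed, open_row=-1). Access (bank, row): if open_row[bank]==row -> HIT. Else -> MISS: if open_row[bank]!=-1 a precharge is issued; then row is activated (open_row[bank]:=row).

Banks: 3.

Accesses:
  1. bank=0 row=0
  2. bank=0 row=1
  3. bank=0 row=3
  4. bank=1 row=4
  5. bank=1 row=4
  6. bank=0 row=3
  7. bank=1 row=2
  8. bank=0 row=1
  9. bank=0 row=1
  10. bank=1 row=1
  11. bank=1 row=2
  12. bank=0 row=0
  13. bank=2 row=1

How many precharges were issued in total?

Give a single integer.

Acc 1: bank0 row0 -> MISS (open row0); precharges=0
Acc 2: bank0 row1 -> MISS (open row1); precharges=1
Acc 3: bank0 row3 -> MISS (open row3); precharges=2
Acc 4: bank1 row4 -> MISS (open row4); precharges=2
Acc 5: bank1 row4 -> HIT
Acc 6: bank0 row3 -> HIT
Acc 7: bank1 row2 -> MISS (open row2); precharges=3
Acc 8: bank0 row1 -> MISS (open row1); precharges=4
Acc 9: bank0 row1 -> HIT
Acc 10: bank1 row1 -> MISS (open row1); precharges=5
Acc 11: bank1 row2 -> MISS (open row2); precharges=6
Acc 12: bank0 row0 -> MISS (open row0); precharges=7
Acc 13: bank2 row1 -> MISS (open row1); precharges=7

Answer: 7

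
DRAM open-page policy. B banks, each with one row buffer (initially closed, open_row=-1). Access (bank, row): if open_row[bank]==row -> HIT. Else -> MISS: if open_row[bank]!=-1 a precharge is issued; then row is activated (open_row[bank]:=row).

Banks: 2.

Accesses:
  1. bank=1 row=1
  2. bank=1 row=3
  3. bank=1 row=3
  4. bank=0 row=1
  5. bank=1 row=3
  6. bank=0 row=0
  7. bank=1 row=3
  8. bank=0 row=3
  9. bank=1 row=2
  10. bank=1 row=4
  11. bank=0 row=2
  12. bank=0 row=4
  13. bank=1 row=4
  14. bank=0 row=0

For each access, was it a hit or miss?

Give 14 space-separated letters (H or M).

Answer: M M H M H M H M M M M M H M

Derivation:
Acc 1: bank1 row1 -> MISS (open row1); precharges=0
Acc 2: bank1 row3 -> MISS (open row3); precharges=1
Acc 3: bank1 row3 -> HIT
Acc 4: bank0 row1 -> MISS (open row1); precharges=1
Acc 5: bank1 row3 -> HIT
Acc 6: bank0 row0 -> MISS (open row0); precharges=2
Acc 7: bank1 row3 -> HIT
Acc 8: bank0 row3 -> MISS (open row3); precharges=3
Acc 9: bank1 row2 -> MISS (open row2); precharges=4
Acc 10: bank1 row4 -> MISS (open row4); precharges=5
Acc 11: bank0 row2 -> MISS (open row2); precharges=6
Acc 12: bank0 row4 -> MISS (open row4); precharges=7
Acc 13: bank1 row4 -> HIT
Acc 14: bank0 row0 -> MISS (open row0); precharges=8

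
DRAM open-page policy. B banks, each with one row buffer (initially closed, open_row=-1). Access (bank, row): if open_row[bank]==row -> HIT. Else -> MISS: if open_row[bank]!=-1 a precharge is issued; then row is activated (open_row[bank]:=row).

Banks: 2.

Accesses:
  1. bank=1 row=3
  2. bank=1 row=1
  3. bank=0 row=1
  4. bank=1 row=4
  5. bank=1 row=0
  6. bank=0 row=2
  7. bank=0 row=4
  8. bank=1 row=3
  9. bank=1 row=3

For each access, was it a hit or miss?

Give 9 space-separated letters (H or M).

Acc 1: bank1 row3 -> MISS (open row3); precharges=0
Acc 2: bank1 row1 -> MISS (open row1); precharges=1
Acc 3: bank0 row1 -> MISS (open row1); precharges=1
Acc 4: bank1 row4 -> MISS (open row4); precharges=2
Acc 5: bank1 row0 -> MISS (open row0); precharges=3
Acc 6: bank0 row2 -> MISS (open row2); precharges=4
Acc 7: bank0 row4 -> MISS (open row4); precharges=5
Acc 8: bank1 row3 -> MISS (open row3); precharges=6
Acc 9: bank1 row3 -> HIT

Answer: M M M M M M M M H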